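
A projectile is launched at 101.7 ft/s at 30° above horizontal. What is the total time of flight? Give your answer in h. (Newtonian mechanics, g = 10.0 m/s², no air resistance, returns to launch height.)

v₀ = 101.7 ft/s × 0.3048 = 30.9982 m/s
T = 2 × v₀ × sin(θ) / g = 2 × 30.9982 × sin(30°) / 10.0 = 2 × 30.9982 × 0.5 / 10.0 = 3.09982 s
T = 3.09982 s / 3600.0 = 0.0008611 h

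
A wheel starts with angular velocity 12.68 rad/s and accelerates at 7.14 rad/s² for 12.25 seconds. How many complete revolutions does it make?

θ = ω₀t + ½αt² = 12.68×12.25 + ½×7.14×12.25² = 691.053125 rad
Total revolutions = θ/(2π) = 691.053125/(2π) = 109.98
Complete revolutions = ⌊109.98⌋ = 109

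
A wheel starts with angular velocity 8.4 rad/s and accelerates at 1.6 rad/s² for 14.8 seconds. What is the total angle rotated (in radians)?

θ = ω₀t + ½αt² = 8.4×14.8 + ½×1.6×14.8² = 299.55 rad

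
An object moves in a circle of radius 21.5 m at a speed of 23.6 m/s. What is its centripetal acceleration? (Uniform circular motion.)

a_c = v²/r = 23.6²/21.5 = 556.96/21.5 = 25.91 m/s²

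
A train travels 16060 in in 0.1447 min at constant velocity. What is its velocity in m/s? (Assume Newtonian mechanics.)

d = 16060 in × 0.0254 = 407.924 m
t = 0.1447 min × 60.0 = 8.682 s
v = d / t = 407.924 / 8.682 = 46.99 m/s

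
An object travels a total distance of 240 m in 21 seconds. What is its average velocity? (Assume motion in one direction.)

v_avg = Δd / Δt = 240 / 21 = 11.43 m/s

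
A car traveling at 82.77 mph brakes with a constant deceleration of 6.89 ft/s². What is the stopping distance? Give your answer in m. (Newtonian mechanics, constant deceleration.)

v₀ = 82.77 mph × 0.44704 = 37.0015 m/s
a = 6.89 ft/s² × 0.3048 = 2.10007 m/s²
d = v₀² / (2a) = 37.0015² / (2 × 2.10007) = 1369.11 / 4.20014 = 326.0 m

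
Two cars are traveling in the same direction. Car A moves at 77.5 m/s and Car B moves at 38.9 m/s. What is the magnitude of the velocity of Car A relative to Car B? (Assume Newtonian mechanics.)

v_rel = |v_A - v_B| = |77.5 - 38.9| = 38.6 m/s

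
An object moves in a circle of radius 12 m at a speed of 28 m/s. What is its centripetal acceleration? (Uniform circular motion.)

a_c = v²/r = 28²/12 = 784/12 = 65.33 m/s²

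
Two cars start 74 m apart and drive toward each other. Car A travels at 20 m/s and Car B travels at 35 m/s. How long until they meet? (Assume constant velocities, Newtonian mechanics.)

Combined speed: v_combined = 20 + 35 = 55 m/s
Time to meet: t = d/v_combined = 74/55 = 1.35 s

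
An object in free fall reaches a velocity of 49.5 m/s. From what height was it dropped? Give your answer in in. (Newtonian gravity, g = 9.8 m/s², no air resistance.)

h = v² / (2g) = 49.5² / (2 × 9.8) = 125.013 m
h = 125.013 m / 0.0254 = 4922 in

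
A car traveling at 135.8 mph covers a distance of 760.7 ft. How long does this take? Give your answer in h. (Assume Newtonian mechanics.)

d = 760.7 ft × 0.3048 = 231.861 m
v = 135.8 mph × 0.44704 = 60.708 m/s
t = d / v = 231.861 / 60.708 = 3.81928 s
t = 3.81928 s / 3600.0 = 0.001061 h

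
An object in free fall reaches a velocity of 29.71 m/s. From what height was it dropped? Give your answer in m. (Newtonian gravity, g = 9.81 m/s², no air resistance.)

h = v² / (2g) = 29.71² / (2 × 9.81) = 44.99 m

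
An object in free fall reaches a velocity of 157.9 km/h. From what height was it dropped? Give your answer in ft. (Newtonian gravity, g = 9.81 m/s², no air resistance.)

v = 157.9 km/h × 0.2777777777777778 = 43.8611 m/s
h = v² / (2g) = 43.8611² / (2 × 9.81) = 98.0528 m
h = 98.0528 m / 0.3048 = 321.7 ft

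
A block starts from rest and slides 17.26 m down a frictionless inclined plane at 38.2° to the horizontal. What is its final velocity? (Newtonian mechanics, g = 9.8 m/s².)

a = g sin(θ) = 9.8 × sin(38.2°) = 6.0604 m/s²
v = √(2ad) = √(2 × 6.0604 × 17.26) = 14.46 m/s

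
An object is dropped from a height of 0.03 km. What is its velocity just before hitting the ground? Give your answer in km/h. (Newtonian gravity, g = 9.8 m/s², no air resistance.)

h = 0.03 km × 1000.0 = 30.0 m
v = √(2gh) = √(2 × 9.8 × 30.0) = 24.2487 m/s
v = 24.2487 m/s / 0.2777777777777778 = 87.3 km/h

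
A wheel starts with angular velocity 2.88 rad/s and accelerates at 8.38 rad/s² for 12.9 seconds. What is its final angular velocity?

ω = ω₀ + αt = 2.88 + 8.38 × 12.9 = 110.98 rad/s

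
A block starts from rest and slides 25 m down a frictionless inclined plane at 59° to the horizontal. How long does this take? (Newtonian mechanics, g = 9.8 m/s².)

a = g sin(θ) = 9.8 × sin(59°) = 8.4002 m/s²
t = √(2d/a) = √(2 × 25 / 8.4002) = 2.44 s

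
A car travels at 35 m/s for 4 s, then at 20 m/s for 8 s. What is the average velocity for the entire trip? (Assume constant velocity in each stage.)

d₁ = v₁t₁ = 35 × 4 = 140 m
d₂ = v₂t₂ = 20 × 8 = 160 m
d_total = 300 m, t_total = 12 s
v_avg = d_total/t_total = 300/12 = 25.0 m/s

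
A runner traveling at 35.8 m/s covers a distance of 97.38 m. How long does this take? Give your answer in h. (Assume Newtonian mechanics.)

t = d / v = 97.38 / 35.8 = 2.72011 s
t = 2.72011 s / 3600.0 = 0.0007556 h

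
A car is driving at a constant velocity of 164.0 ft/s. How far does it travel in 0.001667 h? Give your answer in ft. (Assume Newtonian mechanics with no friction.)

v = 164.0 ft/s × 0.3048 = 49.9872 m/s
t = 0.001667 h × 3600.0 = 6.0012 s
d = v × t = 49.9872 × 6.0012 = 299.983 m
d = 299.983 m / 0.3048 = 984.2 ft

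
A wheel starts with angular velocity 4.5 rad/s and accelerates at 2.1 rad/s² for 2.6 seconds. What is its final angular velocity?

ω = ω₀ + αt = 4.5 + 2.1 × 2.6 = 9.96 rad/s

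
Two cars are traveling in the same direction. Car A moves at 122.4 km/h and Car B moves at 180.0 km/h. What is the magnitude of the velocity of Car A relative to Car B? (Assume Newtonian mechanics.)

v_rel = |v_A - v_B| = |122.4 - 180.0| = 57.6 km/h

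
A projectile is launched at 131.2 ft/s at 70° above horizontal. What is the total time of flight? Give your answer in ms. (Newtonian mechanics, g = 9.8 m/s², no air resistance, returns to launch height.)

v₀ = 131.2 ft/s × 0.3048 = 39.9898 m/s
T = 2 × v₀ × sin(θ) / g = 2 × 39.9898 × sin(70°) / 9.8 = 2 × 39.9898 × 0.939693 / 9.8 = 7.66901 s
T = 7.66901 s / 0.001 = 7669 ms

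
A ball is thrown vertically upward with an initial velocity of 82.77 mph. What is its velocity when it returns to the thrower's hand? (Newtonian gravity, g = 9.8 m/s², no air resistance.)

By conservation of energy (no air resistance), the ball returns to the throw height with the same speed as launch, but directed downward.
|v_ground| = v₀ = 82.77 mph
v_ground = 82.77 mph (downward)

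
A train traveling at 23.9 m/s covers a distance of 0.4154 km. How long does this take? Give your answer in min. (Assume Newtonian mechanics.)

d = 0.4154 km × 1000.0 = 415.4 m
t = d / v = 415.4 / 23.9 = 17.3808 s
t = 17.3808 s / 60.0 = 0.2897 min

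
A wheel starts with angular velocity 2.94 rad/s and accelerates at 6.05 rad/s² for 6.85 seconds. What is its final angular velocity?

ω = ω₀ + αt = 2.94 + 6.05 × 6.85 = 44.38 rad/s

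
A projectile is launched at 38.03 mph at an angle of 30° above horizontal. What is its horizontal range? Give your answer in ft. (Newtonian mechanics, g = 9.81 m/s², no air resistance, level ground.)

v₀ = 38.03 mph × 0.44704 = 17.0009 m/s
R = v₀² × sin(2θ) / g = 17.0009² × sin(2 × 30°) / 9.81 = 289.031 × 0.866025 / 9.81 = 25.5156 m
R = 25.5156 m / 0.3048 = 83.71 ft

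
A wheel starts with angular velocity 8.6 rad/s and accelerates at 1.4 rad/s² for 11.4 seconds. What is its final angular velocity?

ω = ω₀ + αt = 8.6 + 1.4 × 11.4 = 24.56 rad/s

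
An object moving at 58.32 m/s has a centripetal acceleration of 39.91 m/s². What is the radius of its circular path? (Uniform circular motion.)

r = v²/a_c = 58.32²/39.91 = 85.22 m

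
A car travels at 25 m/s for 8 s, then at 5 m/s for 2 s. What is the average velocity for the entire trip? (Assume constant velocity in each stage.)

d₁ = v₁t₁ = 25 × 8 = 200 m
d₂ = v₂t₂ = 5 × 2 = 10 m
d_total = 210 m, t_total = 10 s
v_avg = d_total/t_total = 210/10 = 21.0 m/s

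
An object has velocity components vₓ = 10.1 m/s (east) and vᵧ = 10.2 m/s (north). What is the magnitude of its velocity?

|v| = √(vₓ² + vᵧ²) = √(10.1² + 10.2²) = √(206.05) = 14.35 m/s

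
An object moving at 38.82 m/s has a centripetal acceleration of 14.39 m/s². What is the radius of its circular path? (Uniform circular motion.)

r = v²/a_c = 38.82²/14.39 = 104.72 m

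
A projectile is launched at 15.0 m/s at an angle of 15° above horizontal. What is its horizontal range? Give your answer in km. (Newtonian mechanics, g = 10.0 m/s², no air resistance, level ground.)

R = v₀² × sin(2θ) / g = 15.0² × sin(2 × 15°) / 10.0 = 225.0 × 0.5 / 10.0 = 11.25 m
R = 11.25 m / 1000.0 = 0.01125 km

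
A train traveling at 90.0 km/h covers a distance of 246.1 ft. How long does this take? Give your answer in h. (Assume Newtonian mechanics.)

d = 246.1 ft × 0.3048 = 75.0113 m
v = 90.0 km/h × 0.2777777777777778 = 25.0 m/s
t = d / v = 75.0113 / 25.0 = 3.00045 s
t = 3.00045 s / 3600.0 = 0.0008335 h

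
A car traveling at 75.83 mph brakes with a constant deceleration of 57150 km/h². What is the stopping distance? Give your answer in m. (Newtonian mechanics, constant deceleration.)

v₀ = 75.83 mph × 0.44704 = 33.899 m/s
a = 57150 km/h² × 7.716049382716049e-05 = 4.40972 m/s²
d = v₀² / (2a) = 33.899² / (2 × 4.40972) = 1149.14 / 8.81944 = 130.3 m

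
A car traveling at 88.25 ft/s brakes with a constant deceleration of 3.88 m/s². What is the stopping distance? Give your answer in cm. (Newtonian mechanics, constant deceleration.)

v₀ = 88.25 ft/s × 0.3048 = 26.8986 m/s
d = v₀² / (2a) = 26.8986² / (2 × 3.88) = 723.535 / 7.76 = 93.239 m
d = 93.239 m / 0.01 = 9324 cm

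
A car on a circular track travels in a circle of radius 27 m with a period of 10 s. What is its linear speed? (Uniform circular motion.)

v = 2πr/T = 2π×27/10 = 16.96 m/s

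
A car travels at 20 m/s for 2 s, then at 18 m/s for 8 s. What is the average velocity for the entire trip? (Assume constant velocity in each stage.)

d₁ = v₁t₁ = 20 × 2 = 40 m
d₂ = v₂t₂ = 18 × 8 = 144 m
d_total = 184 m, t_total = 10 s
v_avg = d_total/t_total = 184/10 = 18.4 m/s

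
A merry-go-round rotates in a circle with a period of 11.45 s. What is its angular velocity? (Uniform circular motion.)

ω = 2π/T = 2π/11.45 = 0.5487 rad/s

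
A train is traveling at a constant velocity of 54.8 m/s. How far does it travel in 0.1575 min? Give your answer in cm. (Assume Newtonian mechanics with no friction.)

t = 0.1575 min × 60.0 = 9.45 s
d = v × t = 54.8 × 9.45 = 517.86 m
d = 517.86 m / 0.01 = 51790 cm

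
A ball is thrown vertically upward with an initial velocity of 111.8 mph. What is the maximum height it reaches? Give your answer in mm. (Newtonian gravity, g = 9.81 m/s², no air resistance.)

v₀ = 111.8 mph × 0.44704 = 49.9791 m/s
h_max = v₀² / (2g) = 49.9791² / (2 × 9.81) = 2497.91 / 19.62 = 127.314 m
h_max = 127.314 m / 0.001 = 127300 mm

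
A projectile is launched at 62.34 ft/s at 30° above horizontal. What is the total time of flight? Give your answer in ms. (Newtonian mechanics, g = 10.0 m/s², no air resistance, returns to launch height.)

v₀ = 62.34 ft/s × 0.3048 = 19.0012 m/s
T = 2 × v₀ × sin(θ) / g = 2 × 19.0012 × sin(30°) / 10.0 = 2 × 19.0012 × 0.5 / 10.0 = 1.90012 s
T = 1.90012 s / 0.001 = 1900 ms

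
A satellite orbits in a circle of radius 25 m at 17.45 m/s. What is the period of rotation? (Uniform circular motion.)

T = 2πr/v = 2π×25/17.45 = 9.0 s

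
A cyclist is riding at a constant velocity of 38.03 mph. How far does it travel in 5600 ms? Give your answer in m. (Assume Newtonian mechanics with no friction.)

v = 38.03 mph × 0.44704 = 17.0009 m/s
t = 5600 ms × 0.001 = 5.6 s
d = v × t = 17.0009 × 5.6 = 95.21 m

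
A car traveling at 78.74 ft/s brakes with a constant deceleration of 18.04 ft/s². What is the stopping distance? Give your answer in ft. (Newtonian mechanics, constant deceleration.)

v₀ = 78.74 ft/s × 0.3048 = 24.0 m/s
a = 18.04 ft/s² × 0.3048 = 5.49859 m/s²
d = v₀² / (2a) = 24.0² / (2 × 5.49859) = 576.0 / 10.9972 = 52.377 m
d = 52.377 m / 0.3048 = 171.8 ft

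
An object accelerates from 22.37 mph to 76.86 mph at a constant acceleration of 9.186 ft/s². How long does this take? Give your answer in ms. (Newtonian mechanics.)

v₀ = 22.37 mph × 0.44704 = 10.0003 m/s
v = 76.86 mph × 0.44704 = 34.3595 m/s
a = 9.186 ft/s² × 0.3048 = 2.79989 m/s²
t = (v - v₀) / a = (34.3595 - 10.0003) / 2.79989 = 8.70006 s
t = 8.70006 s / 0.001 = 8700 ms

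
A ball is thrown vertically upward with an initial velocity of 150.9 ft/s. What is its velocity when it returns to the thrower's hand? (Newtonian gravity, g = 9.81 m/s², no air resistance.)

By conservation of energy (no air resistance), the ball returns to the throw height with the same speed as launch, but directed downward.
|v_ground| = v₀ = 150.9 ft/s
v_ground = 150.9 ft/s (downward)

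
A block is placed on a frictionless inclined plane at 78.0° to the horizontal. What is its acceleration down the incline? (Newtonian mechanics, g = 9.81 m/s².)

a = g sin(θ) = 9.81 × sin(78.0°) = 9.81 × 0.9781 = 9.6 m/s²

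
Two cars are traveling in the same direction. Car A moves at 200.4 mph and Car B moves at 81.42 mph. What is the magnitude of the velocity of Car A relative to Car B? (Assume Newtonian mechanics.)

v_rel = |v_A - v_B| = |200.4 - 81.42| = 118.98 mph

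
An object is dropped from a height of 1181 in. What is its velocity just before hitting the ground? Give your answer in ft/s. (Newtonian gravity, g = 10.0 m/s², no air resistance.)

h = 1181 in × 0.0254 = 29.9974 m
v = √(2gh) = √(2 × 10.0 × 29.9974) = 24.4938 m/s
v = 24.4938 m/s / 0.3048 = 80.36 ft/s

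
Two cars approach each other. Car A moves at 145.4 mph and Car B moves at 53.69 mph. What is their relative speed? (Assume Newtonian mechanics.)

v_rel = v_A + v_B = 145.4 + 53.69 = 199.09 mph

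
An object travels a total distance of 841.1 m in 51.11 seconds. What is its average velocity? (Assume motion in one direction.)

v_avg = Δd / Δt = 841.1 / 51.11 = 16.46 m/s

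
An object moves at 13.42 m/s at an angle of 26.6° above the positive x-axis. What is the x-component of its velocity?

vₓ = v cos(θ) = 13.42 × cos(26.6°) = 12.0 m/s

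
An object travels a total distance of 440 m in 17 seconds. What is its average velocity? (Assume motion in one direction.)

v_avg = Δd / Δt = 440 / 17 = 25.88 m/s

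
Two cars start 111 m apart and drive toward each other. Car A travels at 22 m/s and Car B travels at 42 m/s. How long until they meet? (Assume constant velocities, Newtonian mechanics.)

Combined speed: v_combined = 22 + 42 = 64 m/s
Time to meet: t = d/v_combined = 111/64 = 1.73 s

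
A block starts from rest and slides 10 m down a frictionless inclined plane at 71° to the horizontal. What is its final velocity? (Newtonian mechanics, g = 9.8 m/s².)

a = g sin(θ) = 9.8 × sin(71°) = 9.2661 m/s²
v = √(2ad) = √(2 × 9.2661 × 10) = 13.61 m/s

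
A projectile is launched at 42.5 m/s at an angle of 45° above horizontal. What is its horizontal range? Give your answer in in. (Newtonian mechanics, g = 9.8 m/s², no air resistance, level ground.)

R = v₀² × sin(2θ) / g = 42.5² × sin(2 × 45°) / 9.8 = 1806.25 × 1.0 / 9.8 = 184.311 m
R = 184.311 m / 0.0254 = 7256 in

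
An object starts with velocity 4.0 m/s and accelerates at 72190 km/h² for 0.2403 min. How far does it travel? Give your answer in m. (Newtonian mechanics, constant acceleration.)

a = 72190 km/h² × 7.716049382716049e-05 = 5.57022 m/s²
t = 0.2403 min × 60.0 = 14.418 s
d = v₀ × t + ½ × a × t² = 4.0 × 14.418 + 0.5 × 5.57022 × 14.418² = 636.6 m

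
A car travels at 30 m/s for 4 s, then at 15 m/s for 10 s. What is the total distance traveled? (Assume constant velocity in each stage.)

d₁ = v₁t₁ = 30 × 4 = 120 m
d₂ = v₂t₂ = 15 × 10 = 150 m
d_total = 120 + 150 = 270 m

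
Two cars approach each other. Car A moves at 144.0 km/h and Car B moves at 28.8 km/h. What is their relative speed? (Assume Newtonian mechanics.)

v_rel = v_A + v_B = 144.0 + 28.8 = 172.8 km/h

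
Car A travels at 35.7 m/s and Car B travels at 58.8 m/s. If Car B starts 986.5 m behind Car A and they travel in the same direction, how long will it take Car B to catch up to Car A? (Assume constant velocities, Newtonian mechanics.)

Relative speed: v_rel = 58.8 - 35.7 = 23.1 m/s
Time to catch: t = d₀/v_rel = 986.5/23.1 = 42.71 s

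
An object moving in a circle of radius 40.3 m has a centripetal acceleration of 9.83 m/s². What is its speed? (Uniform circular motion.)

v = √(a_c × r) = √(9.83 × 40.3) = 19.9 m/s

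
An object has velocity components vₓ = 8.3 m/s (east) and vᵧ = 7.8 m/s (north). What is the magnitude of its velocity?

|v| = √(vₓ² + vᵧ²) = √(8.3² + 7.8²) = √(129.73) = 11.39 m/s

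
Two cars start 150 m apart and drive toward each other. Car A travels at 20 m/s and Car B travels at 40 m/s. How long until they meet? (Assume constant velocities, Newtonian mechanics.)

Combined speed: v_combined = 20 + 40 = 60 m/s
Time to meet: t = d/v_combined = 150/60 = 2.5 s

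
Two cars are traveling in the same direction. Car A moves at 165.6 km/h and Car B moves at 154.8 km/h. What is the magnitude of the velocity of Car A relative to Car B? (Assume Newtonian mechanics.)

v_rel = |v_A - v_B| = |165.6 - 154.8| = 10.8 km/h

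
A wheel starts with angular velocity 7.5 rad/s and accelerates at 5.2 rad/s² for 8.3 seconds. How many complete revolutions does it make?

θ = ω₀t + ½αt² = 7.5×8.3 + ½×5.2×8.3² = 241.364 rad
Total revolutions = θ/(2π) = 241.364/(2π) = 38.41
Complete revolutions = ⌊38.41⌋ = 38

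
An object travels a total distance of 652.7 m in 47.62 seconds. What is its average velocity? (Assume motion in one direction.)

v_avg = Δd / Δt = 652.7 / 47.62 = 13.71 m/s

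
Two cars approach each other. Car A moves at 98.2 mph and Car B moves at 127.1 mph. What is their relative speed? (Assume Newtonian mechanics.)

v_rel = v_A + v_B = 98.2 + 127.1 = 225.3 mph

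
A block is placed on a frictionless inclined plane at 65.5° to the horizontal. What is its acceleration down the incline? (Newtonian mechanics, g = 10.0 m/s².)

a = g sin(θ) = 10.0 × sin(65.5°) = 10.0 × 0.91 = 9.1 m/s²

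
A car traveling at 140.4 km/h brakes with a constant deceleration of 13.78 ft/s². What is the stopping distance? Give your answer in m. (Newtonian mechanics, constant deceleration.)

v₀ = 140.4 km/h × 0.2777777777777778 = 39.0 m/s
a = 13.78 ft/s² × 0.3048 = 4.20014 m/s²
d = v₀² / (2a) = 39.0² / (2 × 4.20014) = 1521.0 / 8.40028 = 181.1 m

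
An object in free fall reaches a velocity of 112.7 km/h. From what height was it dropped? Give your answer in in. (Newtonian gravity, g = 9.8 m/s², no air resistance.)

v = 112.7 km/h × 0.2777777777777778 = 31.3056 m/s
h = v² / (2g) = 31.3056² / (2 × 9.8) = 50.0021 m
h = 50.0021 m / 0.0254 = 1969 in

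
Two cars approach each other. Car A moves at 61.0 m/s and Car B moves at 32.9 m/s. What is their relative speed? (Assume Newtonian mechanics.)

v_rel = v_A + v_B = 61.0 + 32.9 = 93.9 m/s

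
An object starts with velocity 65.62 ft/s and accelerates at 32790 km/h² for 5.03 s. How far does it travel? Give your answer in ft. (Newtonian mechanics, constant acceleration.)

v₀ = 65.62 ft/s × 0.3048 = 20.001 m/s
a = 32790 km/h² × 7.716049382716049e-05 = 2.53009 m/s²
d = v₀ × t + ½ × a × t² = 20.001 × 5.03 + 0.5 × 2.53009 × 5.03² = 132.612 m
d = 132.612 m / 0.3048 = 435.1 ft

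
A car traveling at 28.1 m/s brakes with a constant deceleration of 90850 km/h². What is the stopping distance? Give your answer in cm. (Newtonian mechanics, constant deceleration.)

a = 90850 km/h² × 7.716049382716049e-05 = 7.01003 m/s²
d = v₀² / (2a) = 28.1² / (2 × 7.01003) = 789.61 / 14.0201 = 56.3199 m
d = 56.3199 m / 0.01 = 5632 cm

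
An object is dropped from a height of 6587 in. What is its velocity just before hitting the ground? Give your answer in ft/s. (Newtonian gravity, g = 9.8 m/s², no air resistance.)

h = 6587 in × 0.0254 = 167.31 m
v = √(2gh) = √(2 × 9.8 × 167.31) = 57.265 m/s
v = 57.265 m/s / 0.3048 = 187.9 ft/s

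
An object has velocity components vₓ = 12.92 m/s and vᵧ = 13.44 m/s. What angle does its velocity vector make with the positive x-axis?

θ = arctan(vᵧ/vₓ) = arctan(13.44/12.92) = 46.13°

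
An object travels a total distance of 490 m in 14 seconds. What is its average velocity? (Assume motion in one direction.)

v_avg = Δd / Δt = 490 / 14 = 35.0 m/s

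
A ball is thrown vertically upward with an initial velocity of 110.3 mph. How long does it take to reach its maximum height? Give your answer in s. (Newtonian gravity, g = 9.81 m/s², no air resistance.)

v₀ = 110.3 mph × 0.44704 = 49.3085 m/s
t_up = v₀ / g = 49.3085 / 9.81 = 5.026 s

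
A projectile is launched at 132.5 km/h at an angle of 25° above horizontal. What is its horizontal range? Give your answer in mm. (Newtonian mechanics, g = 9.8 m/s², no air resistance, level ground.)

v₀ = 132.5 km/h × 0.2777777777777778 = 36.8056 m/s
R = v₀² × sin(2θ) / g = 36.8056² × sin(2 × 25°) / 9.8 = 1354.65 × 0.766044 / 9.8 = 105.89 m
R = 105.89 m / 0.001 = 105900 mm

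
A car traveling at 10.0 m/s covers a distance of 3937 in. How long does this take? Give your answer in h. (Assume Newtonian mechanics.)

d = 3937 in × 0.0254 = 99.9998 m
t = d / v = 99.9998 / 10.0 = 9.99998 s
t = 9.99998 s / 3600.0 = 0.002778 h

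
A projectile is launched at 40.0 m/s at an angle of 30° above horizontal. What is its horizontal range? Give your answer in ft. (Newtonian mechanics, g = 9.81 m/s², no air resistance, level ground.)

R = v₀² × sin(2θ) / g = 40.0² × sin(2 × 30°) / 9.81 = 1600.0 × 0.866025 / 9.81 = 141.248 m
R = 141.248 m / 0.3048 = 463.4 ft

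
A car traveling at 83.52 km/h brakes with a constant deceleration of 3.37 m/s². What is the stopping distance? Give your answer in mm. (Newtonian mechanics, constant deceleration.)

v₀ = 83.52 km/h × 0.2777777777777778 = 23.2 m/s
d = v₀² / (2a) = 23.2² / (2 × 3.37) = 538.24 / 6.74 = 79.8576 m
d = 79.8576 m / 0.001 = 79860 mm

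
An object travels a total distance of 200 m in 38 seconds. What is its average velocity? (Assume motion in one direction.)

v_avg = Δd / Δt = 200 / 38 = 5.26 m/s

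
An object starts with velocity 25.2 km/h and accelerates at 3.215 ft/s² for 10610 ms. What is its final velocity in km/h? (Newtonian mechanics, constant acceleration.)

v₀ = 25.2 km/h × 0.2777777777777778 = 7.0 m/s
a = 3.215 ft/s² × 0.3048 = 0.979932 m/s²
t = 10610 ms × 0.001 = 10.61 s
v = v₀ + a × t = 7.0 + 0.979932 × 10.61 = 17.3971 m/s
v = 17.3971 m/s / 0.2777777777777778 = 62.63 km/h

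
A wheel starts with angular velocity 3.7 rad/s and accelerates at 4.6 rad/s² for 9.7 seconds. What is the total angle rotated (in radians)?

θ = ω₀t + ½αt² = 3.7×9.7 + ½×4.6×9.7² = 252.3 rad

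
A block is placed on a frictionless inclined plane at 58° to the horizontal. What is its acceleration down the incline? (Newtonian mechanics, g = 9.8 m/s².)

a = g sin(θ) = 9.8 × sin(58°) = 9.8 × 0.848 = 8.31 m/s²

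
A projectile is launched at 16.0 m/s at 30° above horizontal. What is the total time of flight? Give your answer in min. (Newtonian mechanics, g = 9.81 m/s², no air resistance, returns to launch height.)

T = 2 × v₀ × sin(θ) / g = 2 × 16.0 × sin(30°) / 9.81 = 2 × 16.0 × 0.5 / 9.81 = 1.63099 s
T = 1.63099 s / 60.0 = 0.02718 min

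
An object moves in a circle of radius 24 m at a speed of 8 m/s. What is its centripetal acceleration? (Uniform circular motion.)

a_c = v²/r = 8²/24 = 64/24 = 2.67 m/s²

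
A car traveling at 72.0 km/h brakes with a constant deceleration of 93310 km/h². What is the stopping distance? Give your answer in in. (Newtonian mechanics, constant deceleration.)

v₀ = 72.0 km/h × 0.2777777777777778 = 20.0 m/s
a = 93310 km/h² × 7.716049382716049e-05 = 7.19985 m/s²
d = v₀² / (2a) = 20.0² / (2 × 7.19985) = 400.0 / 14.3997 = 27.7784 m
d = 27.7784 m / 0.0254 = 1094 in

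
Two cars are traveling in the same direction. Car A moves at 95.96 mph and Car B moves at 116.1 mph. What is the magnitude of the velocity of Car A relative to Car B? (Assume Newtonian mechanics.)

v_rel = |v_A - v_B| = |95.96 - 116.1| = 20.14 mph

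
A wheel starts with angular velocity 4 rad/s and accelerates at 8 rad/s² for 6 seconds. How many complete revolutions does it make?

θ = ω₀t + ½αt² = 4×6 + ½×8×6² = 168.0 rad
Total revolutions = θ/(2π) = 168.0/(2π) = 26.74
Complete revolutions = ⌊26.74⌋ = 26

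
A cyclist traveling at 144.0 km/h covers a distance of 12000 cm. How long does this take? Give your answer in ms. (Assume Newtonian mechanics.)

d = 12000 cm × 0.01 = 120.0 m
v = 144.0 km/h × 0.2777777777777778 = 40.0 m/s
t = d / v = 120.0 / 40.0 = 3.0 s
t = 3.0 s / 0.001 = 3000 ms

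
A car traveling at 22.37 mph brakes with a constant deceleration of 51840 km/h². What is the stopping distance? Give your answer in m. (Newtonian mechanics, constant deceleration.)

v₀ = 22.37 mph × 0.44704 = 10.0003 m/s
a = 51840 km/h² × 7.716049382716049e-05 = 4.0 m/s²
d = v₀² / (2a) = 10.0003² / (2 × 4.0) = 100.006 / 8.0 = 12.5 m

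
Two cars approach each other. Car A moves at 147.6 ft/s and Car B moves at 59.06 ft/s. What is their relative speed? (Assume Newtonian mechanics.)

v_rel = v_A + v_B = 147.6 + 59.06 = 206.66 ft/s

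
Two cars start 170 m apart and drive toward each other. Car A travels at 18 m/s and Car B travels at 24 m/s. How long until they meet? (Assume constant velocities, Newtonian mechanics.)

Combined speed: v_combined = 18 + 24 = 42 m/s
Time to meet: t = d/v_combined = 170/42 = 4.05 s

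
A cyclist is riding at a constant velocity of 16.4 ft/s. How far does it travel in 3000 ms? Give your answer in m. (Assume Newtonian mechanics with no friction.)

v = 16.4 ft/s × 0.3048 = 4.99872 m/s
t = 3000 ms × 0.001 = 3.0 s
d = v × t = 4.99872 × 3.0 = 15.0 m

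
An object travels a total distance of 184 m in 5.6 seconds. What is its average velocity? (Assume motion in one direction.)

v_avg = Δd / Δt = 184 / 5.6 = 32.86 m/s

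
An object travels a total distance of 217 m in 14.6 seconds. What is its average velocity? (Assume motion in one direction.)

v_avg = Δd / Δt = 217 / 14.6 = 14.86 m/s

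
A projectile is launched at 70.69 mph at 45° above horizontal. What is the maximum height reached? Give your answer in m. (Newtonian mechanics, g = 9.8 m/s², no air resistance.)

v₀ = 70.69 mph × 0.44704 = 31.6013 m/s
H = v₀² × sin²(θ) / (2g) = 31.6013² × sin(45°)² / (2 × 9.8) = 998.642 × 0.5 / 19.6 = 25.48 m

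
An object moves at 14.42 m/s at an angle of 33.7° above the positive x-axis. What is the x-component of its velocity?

vₓ = v cos(θ) = 14.42 × cos(33.7°) = 12.0 m/s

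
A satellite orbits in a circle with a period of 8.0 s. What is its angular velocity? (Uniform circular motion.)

ω = 2π/T = 2π/8.0 = 0.7854 rad/s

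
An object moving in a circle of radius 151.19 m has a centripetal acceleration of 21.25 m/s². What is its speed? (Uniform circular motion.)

v = √(a_c × r) = √(21.25 × 151.19) = 56.68 m/s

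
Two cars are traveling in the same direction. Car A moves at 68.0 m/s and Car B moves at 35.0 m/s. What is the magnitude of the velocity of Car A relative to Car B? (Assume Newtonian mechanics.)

v_rel = |v_A - v_B| = |68.0 - 35.0| = 33.0 m/s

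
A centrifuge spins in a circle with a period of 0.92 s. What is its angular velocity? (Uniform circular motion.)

ω = 2π/T = 2π/0.92 = 6.8295 rad/s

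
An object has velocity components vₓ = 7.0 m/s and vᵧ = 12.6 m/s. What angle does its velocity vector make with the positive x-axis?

θ = arctan(vᵧ/vₓ) = arctan(12.6/7.0) = 60.95°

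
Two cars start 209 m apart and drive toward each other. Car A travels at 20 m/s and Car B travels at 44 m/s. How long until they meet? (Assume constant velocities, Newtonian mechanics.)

Combined speed: v_combined = 20 + 44 = 64 m/s
Time to meet: t = d/v_combined = 209/64 = 3.27 s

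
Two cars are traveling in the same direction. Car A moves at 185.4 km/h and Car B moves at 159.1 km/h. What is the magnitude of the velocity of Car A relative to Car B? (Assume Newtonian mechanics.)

v_rel = |v_A - v_B| = |185.4 - 159.1| = 26.3 km/h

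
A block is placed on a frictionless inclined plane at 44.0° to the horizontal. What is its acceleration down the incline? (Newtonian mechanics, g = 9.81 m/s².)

a = g sin(θ) = 9.81 × sin(44.0°) = 9.81 × 0.69466 = 6.81 m/s²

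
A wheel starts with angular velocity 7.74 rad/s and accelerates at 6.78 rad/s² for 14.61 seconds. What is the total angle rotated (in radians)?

θ = ω₀t + ½αt² = 7.74×14.61 + ½×6.78×14.61² = 836.68 rad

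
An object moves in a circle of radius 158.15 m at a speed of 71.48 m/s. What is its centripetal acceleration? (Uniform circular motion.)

a_c = v²/r = 71.48²/158.15 = 5109.3904/158.15 = 32.31 m/s²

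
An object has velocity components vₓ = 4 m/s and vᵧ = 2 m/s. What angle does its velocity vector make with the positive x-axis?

θ = arctan(vᵧ/vₓ) = arctan(2/4) = 26.57°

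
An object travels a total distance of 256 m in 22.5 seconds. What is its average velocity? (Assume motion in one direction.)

v_avg = Δd / Δt = 256 / 22.5 = 11.38 m/s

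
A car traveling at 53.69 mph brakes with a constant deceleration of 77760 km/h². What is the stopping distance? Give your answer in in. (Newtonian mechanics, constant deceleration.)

v₀ = 53.69 mph × 0.44704 = 24.0016 m/s
a = 77760 km/h² × 7.716049382716049e-05 = 6.0 m/s²
d = v₀² / (2a) = 24.0016² / (2 × 6.0) = 576.077 / 12.0 = 48.0064 m
d = 48.0064 m / 0.0254 = 1890 in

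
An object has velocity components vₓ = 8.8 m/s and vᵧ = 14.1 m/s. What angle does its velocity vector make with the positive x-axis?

θ = arctan(vᵧ/vₓ) = arctan(14.1/8.8) = 58.03°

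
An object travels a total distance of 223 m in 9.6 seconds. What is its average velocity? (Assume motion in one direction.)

v_avg = Δd / Δt = 223 / 9.6 = 23.23 m/s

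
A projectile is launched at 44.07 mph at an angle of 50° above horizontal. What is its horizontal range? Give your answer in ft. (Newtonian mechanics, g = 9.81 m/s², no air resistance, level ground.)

v₀ = 44.07 mph × 0.44704 = 19.7011 m/s
R = v₀² × sin(2θ) / g = 19.7011² × sin(2 × 50°) / 9.81 = 388.133 × 0.984808 / 9.81 = 38.964 m
R = 38.964 m / 0.3048 = 127.8 ft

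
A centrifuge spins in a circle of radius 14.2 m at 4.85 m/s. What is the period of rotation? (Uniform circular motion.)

T = 2πr/v = 2π×14.2/4.85 = 18.4 s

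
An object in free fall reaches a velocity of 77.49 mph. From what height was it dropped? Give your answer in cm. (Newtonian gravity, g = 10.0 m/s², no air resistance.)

v = 77.49 mph × 0.44704 = 34.6411 m/s
h = v² / (2g) = 34.6411² / (2 × 10.0) = 60.0003 m
h = 60.0003 m / 0.01 = 6000 cm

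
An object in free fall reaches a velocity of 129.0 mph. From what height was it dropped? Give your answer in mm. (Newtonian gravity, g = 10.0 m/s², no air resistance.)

v = 129.0 mph × 0.44704 = 57.6682 m/s
h = v² / (2g) = 57.6682² / (2 × 10.0) = 166.281 m
h = 166.281 m / 0.001 = 166300 mm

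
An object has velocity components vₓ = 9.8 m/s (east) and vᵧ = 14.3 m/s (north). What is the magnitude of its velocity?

|v| = √(vₓ² + vᵧ²) = √(9.8² + 14.3²) = √(300.53) = 17.34 m/s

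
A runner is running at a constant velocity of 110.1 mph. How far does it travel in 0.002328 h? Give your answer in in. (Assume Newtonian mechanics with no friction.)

v = 110.1 mph × 0.44704 = 49.2191 m/s
t = 0.002328 h × 3600.0 = 8.3808 s
d = v × t = 49.2191 × 8.3808 = 412.495 m
d = 412.495 m / 0.0254 = 16240 in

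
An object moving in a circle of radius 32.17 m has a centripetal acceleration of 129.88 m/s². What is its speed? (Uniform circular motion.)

v = √(a_c × r) = √(129.88 × 32.17) = 64.64 m/s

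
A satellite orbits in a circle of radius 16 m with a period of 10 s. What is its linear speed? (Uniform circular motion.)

v = 2πr/T = 2π×16/10 = 10.05 m/s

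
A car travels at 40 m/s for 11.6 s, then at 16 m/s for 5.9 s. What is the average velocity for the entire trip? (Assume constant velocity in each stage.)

d₁ = v₁t₁ = 40 × 11.6 = 464.0 m
d₂ = v₂t₂ = 16 × 5.9 = 94.4 m
d_total = 558.4 m, t_total = 17.5 s
v_avg = d_total/t_total = 558.4/17.5 = 31.91 m/s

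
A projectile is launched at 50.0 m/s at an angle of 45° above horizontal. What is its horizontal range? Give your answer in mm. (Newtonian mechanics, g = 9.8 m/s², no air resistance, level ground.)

R = v₀² × sin(2θ) / g = 50.0² × sin(2 × 45°) / 9.8 = 2500.0 × 1.0 / 9.8 = 255.102 m
R = 255.102 m / 0.001 = 255100 mm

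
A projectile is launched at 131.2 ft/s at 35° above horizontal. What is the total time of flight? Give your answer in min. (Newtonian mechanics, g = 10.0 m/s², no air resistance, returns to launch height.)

v₀ = 131.2 ft/s × 0.3048 = 39.9898 m/s
T = 2 × v₀ × sin(θ) / g = 2 × 39.9898 × sin(35°) / 10.0 = 2 × 39.9898 × 0.573576 / 10.0 = 4.58744 s
T = 4.58744 s / 60.0 = 0.07646 min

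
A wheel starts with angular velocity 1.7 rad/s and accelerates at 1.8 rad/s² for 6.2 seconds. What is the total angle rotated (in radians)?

θ = ω₀t + ½αt² = 1.7×6.2 + ½×1.8×6.2² = 45.14 rad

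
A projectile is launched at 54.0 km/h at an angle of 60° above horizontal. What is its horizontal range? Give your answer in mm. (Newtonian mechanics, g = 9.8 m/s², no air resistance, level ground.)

v₀ = 54.0 km/h × 0.2777777777777778 = 15.0 m/s
R = v₀² × sin(2θ) / g = 15.0² × sin(2 × 60°) / 9.8 = 225.0 × 0.866025 / 9.8 = 19.8832 m
R = 19.8832 m / 0.001 = 19880 mm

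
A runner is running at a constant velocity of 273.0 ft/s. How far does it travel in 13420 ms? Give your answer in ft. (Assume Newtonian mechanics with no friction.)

v = 273.0 ft/s × 0.3048 = 83.2104 m/s
t = 13420 ms × 0.001 = 13.42 s
d = v × t = 83.2104 × 13.42 = 1116.68 m
d = 1116.68 m / 0.3048 = 3664 ft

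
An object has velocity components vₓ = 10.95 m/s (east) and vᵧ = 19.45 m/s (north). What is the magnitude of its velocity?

|v| = √(vₓ² + vᵧ²) = √(10.95² + 19.45²) = √(498.205) = 22.32 m/s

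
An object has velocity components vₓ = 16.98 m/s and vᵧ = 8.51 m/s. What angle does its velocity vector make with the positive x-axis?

θ = arctan(vᵧ/vₓ) = arctan(8.51/16.98) = 26.62°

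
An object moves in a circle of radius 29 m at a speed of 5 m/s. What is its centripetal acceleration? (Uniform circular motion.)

a_c = v²/r = 5²/29 = 25/29 = 0.86 m/s²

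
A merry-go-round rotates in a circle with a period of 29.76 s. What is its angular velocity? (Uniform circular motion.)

ω = 2π/T = 2π/29.76 = 0.2111 rad/s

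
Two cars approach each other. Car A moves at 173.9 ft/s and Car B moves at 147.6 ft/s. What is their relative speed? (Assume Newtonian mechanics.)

v_rel = v_A + v_B = 173.9 + 147.6 = 321.5 ft/s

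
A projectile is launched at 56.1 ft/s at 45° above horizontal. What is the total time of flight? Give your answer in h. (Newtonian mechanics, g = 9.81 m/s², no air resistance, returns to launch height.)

v₀ = 56.1 ft/s × 0.3048 = 17.0993 m/s
T = 2 × v₀ × sin(θ) / g = 2 × 17.0993 × sin(45°) / 9.81 = 2 × 17.0993 × 0.707107 / 9.81 = 2.46504 s
T = 2.46504 s / 3600.0 = 0.0006847 h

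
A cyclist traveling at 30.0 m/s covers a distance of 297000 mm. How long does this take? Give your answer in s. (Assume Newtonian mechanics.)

d = 297000 mm × 0.001 = 297.0 m
t = d / v = 297.0 / 30.0 = 9.9 s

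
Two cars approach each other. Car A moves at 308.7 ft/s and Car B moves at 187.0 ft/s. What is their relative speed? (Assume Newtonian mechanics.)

v_rel = v_A + v_B = 308.7 + 187.0 = 495.7 ft/s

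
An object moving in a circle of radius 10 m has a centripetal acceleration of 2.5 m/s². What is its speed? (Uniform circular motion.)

v = √(a_c × r) = √(2.5 × 10) = 5.0 m/s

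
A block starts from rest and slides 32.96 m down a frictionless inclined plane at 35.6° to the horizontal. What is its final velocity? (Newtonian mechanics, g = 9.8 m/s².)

a = g sin(θ) = 9.8 × sin(35.6°) = 5.7048 m/s²
v = √(2ad) = √(2 × 5.7048 × 32.96) = 19.39 m/s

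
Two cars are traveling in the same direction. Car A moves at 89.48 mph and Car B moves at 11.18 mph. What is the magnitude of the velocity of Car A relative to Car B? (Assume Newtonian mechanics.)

v_rel = |v_A - v_B| = |89.48 - 11.18| = 78.3 mph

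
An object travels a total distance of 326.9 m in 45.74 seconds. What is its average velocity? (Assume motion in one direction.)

v_avg = Δd / Δt = 326.9 / 45.74 = 7.15 m/s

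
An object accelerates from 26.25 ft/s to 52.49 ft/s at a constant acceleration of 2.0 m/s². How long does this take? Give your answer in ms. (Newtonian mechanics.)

v₀ = 26.25 ft/s × 0.3048 = 8.001 m/s
v = 52.49 ft/s × 0.3048 = 15.999 m/s
t = (v - v₀) / a = (15.999 - 8.001) / 2.0 = 3.999 s
t = 3.999 s / 0.001 = 3999 ms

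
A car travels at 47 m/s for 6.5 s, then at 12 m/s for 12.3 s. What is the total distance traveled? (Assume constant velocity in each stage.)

d₁ = v₁t₁ = 47 × 6.5 = 305.5 m
d₂ = v₂t₂ = 12 × 12.3 = 147.6 m
d_total = 305.5 + 147.6 = 453.1 m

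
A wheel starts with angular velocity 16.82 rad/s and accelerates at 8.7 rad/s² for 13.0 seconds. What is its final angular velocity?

ω = ω₀ + αt = 16.82 + 8.7 × 13.0 = 129.92 rad/s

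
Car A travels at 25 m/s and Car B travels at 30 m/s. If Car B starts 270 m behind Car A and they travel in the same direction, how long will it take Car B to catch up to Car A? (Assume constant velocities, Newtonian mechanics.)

Relative speed: v_rel = 30 - 25 = 5 m/s
Time to catch: t = d₀/v_rel = 270/5 = 54.0 s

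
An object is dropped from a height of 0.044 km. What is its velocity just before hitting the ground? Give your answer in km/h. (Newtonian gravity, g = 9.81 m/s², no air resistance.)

h = 0.044 km × 1000.0 = 44.0 m
v = √(2gh) = √(2 × 9.81 × 44.0) = 29.3816 m/s
v = 29.3816 m/s / 0.2777777777777778 = 105.8 km/h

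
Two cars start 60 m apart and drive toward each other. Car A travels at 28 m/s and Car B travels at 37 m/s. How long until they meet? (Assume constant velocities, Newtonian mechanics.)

Combined speed: v_combined = 28 + 37 = 65 m/s
Time to meet: t = d/v_combined = 60/65 = 0.92 s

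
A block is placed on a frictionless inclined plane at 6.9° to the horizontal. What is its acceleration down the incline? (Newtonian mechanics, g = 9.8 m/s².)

a = g sin(θ) = 9.8 × sin(6.9°) = 9.8 × 0.1201 = 1.18 m/s²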